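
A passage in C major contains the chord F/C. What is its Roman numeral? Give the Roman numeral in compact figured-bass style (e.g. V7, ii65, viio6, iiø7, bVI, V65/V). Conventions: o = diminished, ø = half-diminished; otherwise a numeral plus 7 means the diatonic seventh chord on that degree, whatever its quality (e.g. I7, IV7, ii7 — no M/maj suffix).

IV64

Stacked in thirds the chord is F-A-C: a major triad on F.
F is scale degree 4 in C major, and a major triad on that degree is written IV.
With C in the bass the chord is in second inversion, so the figured bass is 64.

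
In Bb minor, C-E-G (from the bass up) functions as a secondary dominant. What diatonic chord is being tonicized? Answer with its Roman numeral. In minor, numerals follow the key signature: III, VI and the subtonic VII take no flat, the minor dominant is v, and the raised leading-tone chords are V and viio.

V

The chord is a major triad on C.
A dominant resolves down a perfect fifth: C → F. In Bb minor, F is scale degree 5, i.e. V.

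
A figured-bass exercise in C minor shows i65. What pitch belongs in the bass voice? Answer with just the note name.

Eb

i in C minor has root C; the chord is C-Eb-G-Bb.
The figure 65 means first inversion — the third is in the bass.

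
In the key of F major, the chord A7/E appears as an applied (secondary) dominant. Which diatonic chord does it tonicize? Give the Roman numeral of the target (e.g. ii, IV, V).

The chord is a dominant seventh chord on A.
A dominant resolves down a perfect fifth: A → D. In F major, D is scale degree 6, i.e. vi.

vi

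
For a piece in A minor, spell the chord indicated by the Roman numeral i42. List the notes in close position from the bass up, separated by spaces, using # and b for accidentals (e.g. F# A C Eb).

The numeral's case and figure indicate a minor seventh chord. In A minor its root, scale degree 1, is A.
Stacking thirds from A gives A-C-E-G.
With the 42 figure the chord is in third inversion; from the bass G upward in close position it reads G-A-C-E.

G A C E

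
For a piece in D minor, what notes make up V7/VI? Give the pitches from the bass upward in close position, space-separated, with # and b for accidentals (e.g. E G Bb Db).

F A C Eb

V7/VI is a secondary dominant — the dominant seventh of VI. VI in D minor is Bb, so the applied chord's root is F, a perfect fifth above.
Building a dominant seventh chord on F gives F-A-C-Eb.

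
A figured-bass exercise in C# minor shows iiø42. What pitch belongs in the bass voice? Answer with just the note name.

iiø in C# minor has root D#; the chord is D#-F#-A-C#.
The figure 42 means third inversion — the seventh is in the bass.

C#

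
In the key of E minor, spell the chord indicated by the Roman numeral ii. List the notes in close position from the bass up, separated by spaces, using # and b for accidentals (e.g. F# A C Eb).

Scale degree 2 in E minor is F#; here the chord built on it is altered to a minor triad. ii is the minor supertonic, borrowed from the parallel major (the Dorian ii).
So the chord is F#-A-C#, a minor triad.

F# A C#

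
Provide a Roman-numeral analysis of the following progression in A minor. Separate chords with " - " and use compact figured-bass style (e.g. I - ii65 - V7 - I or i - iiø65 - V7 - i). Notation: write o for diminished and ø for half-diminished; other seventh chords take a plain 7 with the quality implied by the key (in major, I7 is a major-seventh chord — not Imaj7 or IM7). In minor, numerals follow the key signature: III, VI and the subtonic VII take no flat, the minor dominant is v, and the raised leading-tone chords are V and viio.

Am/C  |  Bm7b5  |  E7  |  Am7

Am/C has root A, degree 1 in A minor, so i6.
Bm7b5 has root B, degree 2 in A minor, so iiø7.
E7: root E is the dominant; dominant seventh chord there is V7.
Am7 has root A, degree 1 in A minor, so i7.

i6 - iiø7 - V7 - i7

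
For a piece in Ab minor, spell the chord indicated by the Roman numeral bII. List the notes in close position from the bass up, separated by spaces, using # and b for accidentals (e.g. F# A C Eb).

Scale degree 2 in Ab minor is Bb; lowering it a half step gives Bbb. bII is the Neapolitan chord — a major triad on the lowered second degree.
So the chord is Bbb-Db-Fb.

Bbb Db Fb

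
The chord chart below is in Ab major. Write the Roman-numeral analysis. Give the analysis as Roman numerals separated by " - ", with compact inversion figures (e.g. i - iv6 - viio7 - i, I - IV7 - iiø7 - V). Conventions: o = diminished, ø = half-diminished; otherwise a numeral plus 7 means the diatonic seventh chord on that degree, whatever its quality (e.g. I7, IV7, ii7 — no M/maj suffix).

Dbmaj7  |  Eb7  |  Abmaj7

Dbmaj7 has root Db, degree 4 in Ab major, so IV7.
Eb7: dominant seventh chord on Eb = scale degree 5 → V7.
Abmaj7 has root Ab, degree 1 in Ab major, so I7.

IV7 - V7 - I7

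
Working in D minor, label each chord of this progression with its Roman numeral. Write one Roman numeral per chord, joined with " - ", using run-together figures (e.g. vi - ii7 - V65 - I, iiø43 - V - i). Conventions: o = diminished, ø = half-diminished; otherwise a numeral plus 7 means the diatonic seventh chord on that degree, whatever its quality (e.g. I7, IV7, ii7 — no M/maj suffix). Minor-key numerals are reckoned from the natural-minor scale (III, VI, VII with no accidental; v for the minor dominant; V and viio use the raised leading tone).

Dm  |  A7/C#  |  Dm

i - V65 - i

Dm has root D, degree 1 in D minor, so i.
A7/C#: root A is the dominant; dominant seventh chord there is V65.
Dm has root D, degree 1 in D minor, so i.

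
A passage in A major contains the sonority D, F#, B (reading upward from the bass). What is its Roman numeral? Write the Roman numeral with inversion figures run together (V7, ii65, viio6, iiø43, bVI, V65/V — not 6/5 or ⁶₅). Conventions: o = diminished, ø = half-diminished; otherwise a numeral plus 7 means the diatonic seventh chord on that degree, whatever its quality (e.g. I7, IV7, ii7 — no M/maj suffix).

The pitches B-D-F# form a minor triad rooted on B.
In A major, B is the supertonic; the diatonic minor triad there is ii.
With D in the bass the chord is in first inversion, so the figured bass is 6.

ii6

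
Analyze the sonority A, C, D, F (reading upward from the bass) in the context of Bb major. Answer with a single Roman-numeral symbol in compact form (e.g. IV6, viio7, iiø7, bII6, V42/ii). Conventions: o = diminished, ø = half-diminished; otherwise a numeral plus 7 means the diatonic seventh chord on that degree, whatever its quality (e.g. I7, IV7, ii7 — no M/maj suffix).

The pitches D-F-A-C form a minor seventh chord rooted on D.
In Bb major, D is the mediant; the diatonic minor seventh chord there is iii7.
With A in the bass the chord is in second inversion, so the figured bass is 43.

iii43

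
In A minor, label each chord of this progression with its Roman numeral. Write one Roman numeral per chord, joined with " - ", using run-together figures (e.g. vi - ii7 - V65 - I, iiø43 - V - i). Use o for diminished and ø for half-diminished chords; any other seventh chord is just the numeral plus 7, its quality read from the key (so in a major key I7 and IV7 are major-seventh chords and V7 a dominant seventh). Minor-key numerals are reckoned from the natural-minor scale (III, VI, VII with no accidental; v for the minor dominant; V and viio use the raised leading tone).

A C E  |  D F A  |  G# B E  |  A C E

A-C-E has root A, degree 1 in A minor, so i.
D-F-A: minor triad on D = scale degree 4 → iv.
G#-B-E: root E is the dominant; major triad there is V6.
A-C-E: root A is the tonic; minor triad there is i.

i - iv - V6 - i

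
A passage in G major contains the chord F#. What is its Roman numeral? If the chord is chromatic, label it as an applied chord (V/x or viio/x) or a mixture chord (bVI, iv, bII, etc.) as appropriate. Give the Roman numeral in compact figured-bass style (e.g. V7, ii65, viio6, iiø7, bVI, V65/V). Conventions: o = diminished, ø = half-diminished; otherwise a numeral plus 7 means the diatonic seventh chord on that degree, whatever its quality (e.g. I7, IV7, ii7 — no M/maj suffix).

V/iii

The pitches F#-A#-C# form a major triad rooted on F#.
F# is not a diatonic chord root with this quality in G major, but it lies a perfect fifth above B (iii), so the chord functions as an applied dominant of iii.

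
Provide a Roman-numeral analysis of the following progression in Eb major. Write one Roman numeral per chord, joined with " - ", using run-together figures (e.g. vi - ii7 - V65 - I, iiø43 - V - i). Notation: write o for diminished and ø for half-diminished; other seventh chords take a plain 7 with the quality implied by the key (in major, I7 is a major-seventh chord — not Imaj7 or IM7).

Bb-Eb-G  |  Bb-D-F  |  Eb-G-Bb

I64 - V - I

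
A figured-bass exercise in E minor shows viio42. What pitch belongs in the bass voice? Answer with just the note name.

C

viio in E minor has root D#; the chord is D#-F#-A-C.
The figure 42 means third inversion — the seventh is in the bass.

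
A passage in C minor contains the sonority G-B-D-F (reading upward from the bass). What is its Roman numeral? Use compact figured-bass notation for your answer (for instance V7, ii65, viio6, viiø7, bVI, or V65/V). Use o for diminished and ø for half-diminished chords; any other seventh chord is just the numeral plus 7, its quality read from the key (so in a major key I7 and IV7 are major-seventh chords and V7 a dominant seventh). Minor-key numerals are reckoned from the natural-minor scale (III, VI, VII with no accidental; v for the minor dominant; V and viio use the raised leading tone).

The pitches G-B-D-F form a dominant seventh chord rooted on G.
G is scale degree 5 in C minor, and a dominant seventh chord on that degree is written V7.

V7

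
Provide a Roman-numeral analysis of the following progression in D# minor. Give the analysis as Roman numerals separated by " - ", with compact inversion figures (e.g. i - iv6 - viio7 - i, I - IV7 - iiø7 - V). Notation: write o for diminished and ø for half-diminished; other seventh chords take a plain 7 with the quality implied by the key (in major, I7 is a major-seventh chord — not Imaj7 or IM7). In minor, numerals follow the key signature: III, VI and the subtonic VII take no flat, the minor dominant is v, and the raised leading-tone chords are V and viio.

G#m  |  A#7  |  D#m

iv - V7 - i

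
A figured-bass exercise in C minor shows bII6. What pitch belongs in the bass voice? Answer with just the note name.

bII in C minor has root Db; the chord is Db-F-Ab.
The figure 6 means first inversion — the third is in the bass.

F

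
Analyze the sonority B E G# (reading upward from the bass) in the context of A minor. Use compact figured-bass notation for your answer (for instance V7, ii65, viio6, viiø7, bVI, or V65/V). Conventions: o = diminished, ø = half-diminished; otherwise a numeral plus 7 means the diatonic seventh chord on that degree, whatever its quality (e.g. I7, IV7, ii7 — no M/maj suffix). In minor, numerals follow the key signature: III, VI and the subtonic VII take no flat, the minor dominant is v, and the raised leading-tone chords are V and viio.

V64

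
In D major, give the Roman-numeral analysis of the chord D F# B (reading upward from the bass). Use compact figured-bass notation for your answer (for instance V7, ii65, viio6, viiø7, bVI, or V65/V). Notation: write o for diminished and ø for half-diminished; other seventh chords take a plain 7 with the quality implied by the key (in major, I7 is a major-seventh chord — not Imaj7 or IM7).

vi6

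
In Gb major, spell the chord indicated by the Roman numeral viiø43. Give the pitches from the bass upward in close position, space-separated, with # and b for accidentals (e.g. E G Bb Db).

In Gb major, scale degree 7 is F, and the diatonic chord built there is a half-diminished seventh chord.
That chord is spelled F-Ab-Cb-Eb.
With the 43 figure the chord is in second inversion; from the bass Cb upward in close position it reads Cb-Eb-F-Ab.

Cb Eb F Ab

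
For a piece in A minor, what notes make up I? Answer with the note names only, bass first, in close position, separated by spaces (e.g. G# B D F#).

I is the major tonic (Picardy third), borrowed from the parallel major. In A minor that root is A.
So the chord is A-C#-E, a major triad.

A C# E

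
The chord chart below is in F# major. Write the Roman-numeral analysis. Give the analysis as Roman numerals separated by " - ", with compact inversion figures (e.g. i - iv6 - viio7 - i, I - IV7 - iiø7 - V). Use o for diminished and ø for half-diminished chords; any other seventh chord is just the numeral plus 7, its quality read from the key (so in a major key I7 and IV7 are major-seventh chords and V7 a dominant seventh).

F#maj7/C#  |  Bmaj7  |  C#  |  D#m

I43 - IV7 - V - vi

F#maj7/C#: root F# is the tonic; major seventh chord there is I43.
Bmaj7 has root B, degree 4 in F# major, so IV7.
C#: root C# is the dominant; major triad there is V.
D#m: root D# is the submediant; minor triad there is vi.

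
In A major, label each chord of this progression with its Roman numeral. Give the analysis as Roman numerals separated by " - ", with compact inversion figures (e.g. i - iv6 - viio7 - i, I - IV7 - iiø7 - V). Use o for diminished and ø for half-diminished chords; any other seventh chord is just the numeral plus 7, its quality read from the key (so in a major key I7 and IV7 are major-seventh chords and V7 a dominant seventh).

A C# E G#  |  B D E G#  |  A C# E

A-C#-E-G# has root A, degree 1 in A major, so I7.
B-D-E-G#: root E is the dominant; dominant seventh chord there is V43.
A-C#-E has root A, degree 1 in A major, so I.

I7 - V43 - I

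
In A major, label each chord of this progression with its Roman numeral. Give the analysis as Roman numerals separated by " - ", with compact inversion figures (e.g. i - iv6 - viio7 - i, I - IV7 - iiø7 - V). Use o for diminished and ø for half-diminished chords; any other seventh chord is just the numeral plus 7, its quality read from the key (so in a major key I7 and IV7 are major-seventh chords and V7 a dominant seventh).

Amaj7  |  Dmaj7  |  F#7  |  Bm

I7 - IV7 - V7/ii - ii

Amaj7: major seventh chord on A = scale degree 1 → I7.
Dmaj7: major seventh chord on D = scale degree 4 → IV7.
F#7 is the secondary dominant of ii (dominant seventh chord on F#): V7/ii.
Bm has root B, degree 2 in A major, so ii.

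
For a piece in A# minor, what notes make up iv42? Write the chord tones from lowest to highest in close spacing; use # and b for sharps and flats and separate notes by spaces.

The numeral's case and figure indicate a minor seventh chord. In A# minor its root, the subdominant, is D#.
Stacking thirds from D# gives D#-F#-A#-C#.
With the 42 figure the chord is in third inversion; from the bass C# upward in close position it reads C#-D#-F#-A#.

C# D# F# A#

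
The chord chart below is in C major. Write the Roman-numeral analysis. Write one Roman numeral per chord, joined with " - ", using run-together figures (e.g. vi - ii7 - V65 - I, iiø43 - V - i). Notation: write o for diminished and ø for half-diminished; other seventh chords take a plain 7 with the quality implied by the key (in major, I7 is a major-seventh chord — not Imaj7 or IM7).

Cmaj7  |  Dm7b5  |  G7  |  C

I7 - iiø7 - V7 - I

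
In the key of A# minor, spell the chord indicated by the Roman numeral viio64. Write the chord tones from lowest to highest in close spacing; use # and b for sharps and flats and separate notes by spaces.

D# G## B#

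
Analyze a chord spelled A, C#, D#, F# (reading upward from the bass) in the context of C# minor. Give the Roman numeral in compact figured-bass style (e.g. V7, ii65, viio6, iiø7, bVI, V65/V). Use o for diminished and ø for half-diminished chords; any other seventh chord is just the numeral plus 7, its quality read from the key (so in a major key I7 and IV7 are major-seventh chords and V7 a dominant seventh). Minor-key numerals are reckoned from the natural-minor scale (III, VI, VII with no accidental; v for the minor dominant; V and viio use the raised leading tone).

iiø43

The pitches D#-F#-A-C# form a half-diminished seventh chord rooted on D#.
D# is scale degree 2 in C# minor, and a half-diminished seventh chord on that degree is written iiø7.
With A in the bass the chord is in second inversion, so the figured bass is 43.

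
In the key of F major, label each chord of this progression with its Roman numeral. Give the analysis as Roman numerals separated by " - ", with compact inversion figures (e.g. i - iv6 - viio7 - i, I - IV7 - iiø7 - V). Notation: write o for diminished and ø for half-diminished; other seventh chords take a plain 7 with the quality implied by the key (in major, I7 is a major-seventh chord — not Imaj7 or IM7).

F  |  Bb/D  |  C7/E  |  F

F: major triad on F = scale degree 1 → I.
Bb/D: major triad on Bb = scale degree 4 → IV6.
C7/E: dominant seventh chord on C = scale degree 5 → V65.
F has root F, degree 1 in F major, so I.

I - IV6 - V65 - I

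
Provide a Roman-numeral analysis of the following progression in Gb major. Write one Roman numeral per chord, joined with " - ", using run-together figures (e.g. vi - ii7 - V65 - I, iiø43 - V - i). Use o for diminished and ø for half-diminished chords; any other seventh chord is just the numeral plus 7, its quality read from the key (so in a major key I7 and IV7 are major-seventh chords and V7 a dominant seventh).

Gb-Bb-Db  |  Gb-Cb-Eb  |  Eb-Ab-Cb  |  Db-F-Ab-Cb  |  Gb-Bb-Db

I - IV64 - ii64 - V7 - I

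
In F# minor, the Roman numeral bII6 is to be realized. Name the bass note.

bII in F# minor has root G; the chord is G-B-D.
The figure 6 means first inversion — the third is in the bass.

B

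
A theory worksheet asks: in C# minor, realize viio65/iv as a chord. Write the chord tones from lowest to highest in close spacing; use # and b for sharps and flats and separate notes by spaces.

The slash marks an applied leading-tone chord: viio of iv. In C# minor, iv is F#, so the leading tone to it is E#, a half step below.
Building a fully diminished seventh chord on E# gives E#-G#-B-D.
The figured bass 65 indicates first inversion, placing the third (G#) in the bass: G#-B-D-E#.

G# B D E#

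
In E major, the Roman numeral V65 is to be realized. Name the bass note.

D#

V in E major has root B; the chord is B-D#-F#-A.
The figure 65 means first inversion — the third is in the bass.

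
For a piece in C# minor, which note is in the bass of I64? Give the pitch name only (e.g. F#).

I in C# minor has root C#; the chord is C#-E#-G#.
The figure 64 means second inversion — the fifth is in the bass.

G#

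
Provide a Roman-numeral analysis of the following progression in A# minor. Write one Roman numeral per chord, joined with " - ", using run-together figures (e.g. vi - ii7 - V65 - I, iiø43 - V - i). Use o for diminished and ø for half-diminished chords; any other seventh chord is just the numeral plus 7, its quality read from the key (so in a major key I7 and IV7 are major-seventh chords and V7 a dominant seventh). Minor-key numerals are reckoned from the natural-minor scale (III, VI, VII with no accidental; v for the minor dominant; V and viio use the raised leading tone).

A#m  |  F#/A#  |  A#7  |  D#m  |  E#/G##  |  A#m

i - VI6 - V7/iv - iv - V6 - i

A#m: minor triad on A# = scale degree 1 → i.
F#/A#: root F# is the submediant; major triad there is VI6.
A#7: chromatic; A# is V of iv, so V7/iv.
D#m: root D# is the subdominant; minor triad there is iv.
E#/G## has root E#, degree 5 in A# minor, so V6.
A#m: minor triad on A# = scale degree 1 → i.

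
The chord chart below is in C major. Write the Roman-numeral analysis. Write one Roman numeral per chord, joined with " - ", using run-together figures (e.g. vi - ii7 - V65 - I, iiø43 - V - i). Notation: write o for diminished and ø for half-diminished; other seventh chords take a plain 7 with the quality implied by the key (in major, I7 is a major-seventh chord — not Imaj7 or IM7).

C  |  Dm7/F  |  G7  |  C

C: major triad on C = scale degree 1 → I.
Dm7/F: minor seventh chord on D = scale degree 2 → ii65.
G7 has root G, degree 5 in C major, so V7.
C: major triad on C = scale degree 1 → I.

I - ii65 - V7 - I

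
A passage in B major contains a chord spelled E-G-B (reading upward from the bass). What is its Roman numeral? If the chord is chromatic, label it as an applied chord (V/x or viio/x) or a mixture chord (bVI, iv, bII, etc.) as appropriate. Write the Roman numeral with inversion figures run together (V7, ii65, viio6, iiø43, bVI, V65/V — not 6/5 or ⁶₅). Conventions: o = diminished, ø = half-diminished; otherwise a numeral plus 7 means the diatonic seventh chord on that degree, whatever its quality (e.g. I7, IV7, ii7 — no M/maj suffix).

iv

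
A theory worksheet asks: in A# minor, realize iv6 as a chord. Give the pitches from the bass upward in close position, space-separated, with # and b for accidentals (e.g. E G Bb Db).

The numeral's case and figure indicate a minor triad. In A# minor its root, the fourth degree, is D#.
Stacking thirds from D# gives D#-F#-A#.
The figured bass 6 indicates first inversion, placing the third (F#) in the bass: F#-A#-D#.

F# A# D#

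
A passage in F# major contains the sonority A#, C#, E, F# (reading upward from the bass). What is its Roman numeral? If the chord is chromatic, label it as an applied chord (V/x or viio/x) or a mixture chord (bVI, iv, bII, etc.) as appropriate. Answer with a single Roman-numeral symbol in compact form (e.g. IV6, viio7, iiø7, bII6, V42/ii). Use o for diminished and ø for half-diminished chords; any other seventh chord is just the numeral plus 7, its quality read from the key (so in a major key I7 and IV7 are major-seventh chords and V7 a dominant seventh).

The pitches F#-A#-C#-E form a dominant seventh chord rooted on F#.
F# is not a diatonic chord root with this quality in F# major, but it lies a perfect fifth above B (IV), so the chord functions as an applied dominant of IV.
With A# in the bass the chord is in first inversion, so the figured bass is 65.

V65/IV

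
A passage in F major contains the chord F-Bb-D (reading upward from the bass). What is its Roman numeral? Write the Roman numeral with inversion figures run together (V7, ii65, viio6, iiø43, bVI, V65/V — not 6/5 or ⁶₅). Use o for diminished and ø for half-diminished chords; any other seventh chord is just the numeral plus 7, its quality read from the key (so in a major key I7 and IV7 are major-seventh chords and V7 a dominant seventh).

IV64

The pitches Bb-D-F form a major triad rooted on Bb.
Bb is scale degree 4 in F major, and a major triad on that degree is written IV.
With F in the bass the chord is in second inversion, so the figured bass is 64.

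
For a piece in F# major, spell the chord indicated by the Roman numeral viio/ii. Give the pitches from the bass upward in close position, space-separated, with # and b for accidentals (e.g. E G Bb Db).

viio/ii is a secondary leading-tone chord. The target ii is G# in F# major; the applied chord is rooted a semitone below, on F##.
Building a diminished triad on F## gives F##-A#-C#.

F## A# C#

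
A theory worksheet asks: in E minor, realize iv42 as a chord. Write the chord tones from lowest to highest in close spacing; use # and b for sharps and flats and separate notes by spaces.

G A C E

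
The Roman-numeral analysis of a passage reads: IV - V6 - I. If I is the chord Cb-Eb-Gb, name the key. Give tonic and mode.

I is given as Cb-Eb-Gb — a major triad with root Cb.
If Cb is scale degree 1 and the mode makes that degree carry a major triad, the tonic is Cb and the mode is major.

Cb major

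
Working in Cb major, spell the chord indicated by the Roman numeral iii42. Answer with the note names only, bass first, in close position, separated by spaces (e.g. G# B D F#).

Db Eb Gb Bb

In Cb major, scale degree 3 is Eb, and the diatonic chord built there is a minor seventh chord.
That chord is spelled Eb-Gb-Bb-Db.
With the 42 figure the chord is in third inversion; from the bass Db upward in close position it reads Db-Eb-Gb-Bb.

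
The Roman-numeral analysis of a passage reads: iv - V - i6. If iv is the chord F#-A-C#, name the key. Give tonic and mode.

The anchor chord is a minor triad on F#, labeled iv.
Counting down 3 scale steps from F# places the tonic on C#; a minor triad on degree 4 is diatonic only in minor.

C# minor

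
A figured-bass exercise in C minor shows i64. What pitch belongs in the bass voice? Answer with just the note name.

i in C minor has root C; the chord is C-Eb-G.
The figure 64 means second inversion — the fifth is in the bass.

G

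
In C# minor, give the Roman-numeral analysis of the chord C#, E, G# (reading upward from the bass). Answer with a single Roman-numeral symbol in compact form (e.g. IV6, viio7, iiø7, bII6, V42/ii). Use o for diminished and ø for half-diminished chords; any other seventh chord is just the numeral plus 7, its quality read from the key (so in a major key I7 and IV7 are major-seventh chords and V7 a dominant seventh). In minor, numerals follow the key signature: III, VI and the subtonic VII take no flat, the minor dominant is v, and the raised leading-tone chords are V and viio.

i

Stacked in thirds the chord is C#-E-G#: a minor triad on C#.
C# is scale degree 1 in C# minor, and a minor triad on that degree is written i.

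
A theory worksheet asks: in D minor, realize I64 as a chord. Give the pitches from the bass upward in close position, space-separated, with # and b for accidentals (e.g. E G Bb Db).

I64 is the major tonic (Picardy third), borrowed from the parallel major. In D minor that root is D.
So the chord is D-F#-A, a major triad.
The figured bass 64 indicates second inversion, placing the fifth (A) in the bass: A-D-F#.

A D F#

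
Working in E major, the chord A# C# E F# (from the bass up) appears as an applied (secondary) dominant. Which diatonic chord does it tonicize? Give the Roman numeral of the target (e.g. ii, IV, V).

The chord is a dominant seventh chord on F#.
A dominant resolves down a perfect fifth: F# → B. In E major, B is scale degree 5, i.e. V.

V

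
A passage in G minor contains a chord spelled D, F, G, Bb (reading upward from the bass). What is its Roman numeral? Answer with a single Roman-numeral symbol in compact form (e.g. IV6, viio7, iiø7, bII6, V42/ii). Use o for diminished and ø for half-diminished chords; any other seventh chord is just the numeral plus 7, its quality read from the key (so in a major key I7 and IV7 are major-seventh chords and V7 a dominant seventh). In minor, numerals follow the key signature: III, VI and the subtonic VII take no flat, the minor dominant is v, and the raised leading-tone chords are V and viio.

i43

Stacked in thirds the chord is G-Bb-D-F: a minor seventh chord on G.
G is scale degree 1 in G minor, and a minor seventh chord on that degree is written i7.
With D in the bass the chord is in second inversion, so the figured bass is 43.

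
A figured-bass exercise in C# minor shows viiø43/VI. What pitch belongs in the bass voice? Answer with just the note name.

The applied chord viiø43/VI is rooted on G#: G#-B-D-F#.
The figure 43 means second inversion — the fifth is in the bass.

D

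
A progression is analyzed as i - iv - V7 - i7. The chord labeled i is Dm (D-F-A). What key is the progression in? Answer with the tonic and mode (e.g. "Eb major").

D minor

The anchor chord is a minor triad on D, labeled i.
If D is scale degree 1 and the mode makes that degree carry a minor triad, the tonic is D and the mode is minor.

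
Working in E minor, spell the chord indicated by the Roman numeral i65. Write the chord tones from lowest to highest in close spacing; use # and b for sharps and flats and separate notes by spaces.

The numeral's case and figure indicate a minor seventh chord. In E minor its root, the tonic, is E.
That chord is spelled E-G-B-D.
The figured bass 65 indicates first inversion, placing the third (G) in the bass: G-B-D-E.

G B D E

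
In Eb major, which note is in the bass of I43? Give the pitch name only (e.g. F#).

I in Eb major has root Eb; the chord is Eb-G-Bb-D.
The figure 43 means second inversion — the fifth is in the bass.

Bb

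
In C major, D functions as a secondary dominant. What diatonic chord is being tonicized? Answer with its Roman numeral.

V

The chord is a major triad on D.
A dominant resolves down a perfect fifth: D → G. In C major, G is scale degree 5, i.e. V.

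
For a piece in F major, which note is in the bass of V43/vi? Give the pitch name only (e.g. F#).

E

The applied chord V43/vi is rooted on A: A-C#-E-G.
The figure 43 means second inversion — the fifth is in the bass.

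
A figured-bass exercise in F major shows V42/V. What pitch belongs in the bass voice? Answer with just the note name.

F

The applied chord V42/V is rooted on G: G-B-D-F.
The figure 42 means third inversion — the seventh is in the bass.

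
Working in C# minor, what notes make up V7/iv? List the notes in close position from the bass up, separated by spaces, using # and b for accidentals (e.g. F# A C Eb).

C# E# G# B

V7/iv is a secondary dominant — the dominant seventh of iv. iv in C# minor is F#, so the applied chord's root is C#, a perfect fifth above.
Building a dominant seventh chord on C# gives C#-E#-G#-B.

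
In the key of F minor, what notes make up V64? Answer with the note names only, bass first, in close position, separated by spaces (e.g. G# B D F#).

In F minor, the dominant is C. The dominant is major (leading tone raised), so V is a major triad.
That chord is spelled C-E-G.
The figured bass 64 indicates second inversion, placing the fifth (G) in the bass: G-C-E.

G C E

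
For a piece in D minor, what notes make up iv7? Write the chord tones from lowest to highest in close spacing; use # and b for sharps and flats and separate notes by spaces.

G Bb D F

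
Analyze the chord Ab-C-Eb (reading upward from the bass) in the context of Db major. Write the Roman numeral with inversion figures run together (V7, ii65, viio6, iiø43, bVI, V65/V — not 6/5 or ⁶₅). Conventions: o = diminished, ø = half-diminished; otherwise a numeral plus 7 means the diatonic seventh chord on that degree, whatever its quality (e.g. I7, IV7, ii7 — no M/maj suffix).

Stacked in thirds the chord is Ab-C-Eb: a major triad on Ab.
In Db major, Ab is the dominant; the diatonic major triad there is V.

V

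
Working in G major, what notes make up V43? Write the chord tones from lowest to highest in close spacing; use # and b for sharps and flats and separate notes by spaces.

A C D F#

In G major, scale degree 5 is D, and the diatonic chord built there is a dominant seventh chord.
Stacking thirds from D gives D-F#-A-C.
With the 43 figure the chord is in second inversion; from the bass A upward in close position it reads A-C-D-F#.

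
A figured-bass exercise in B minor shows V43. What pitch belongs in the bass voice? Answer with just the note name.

C#

V in B minor has root F#; the chord is F#-A#-C#-E.
The figure 43 means second inversion — the fifth is in the bass.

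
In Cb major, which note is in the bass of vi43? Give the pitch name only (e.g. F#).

vi in Cb major has root Ab; the chord is Ab-Cb-Eb-Gb.
The figure 43 means second inversion — the fifth is in the bass.

Eb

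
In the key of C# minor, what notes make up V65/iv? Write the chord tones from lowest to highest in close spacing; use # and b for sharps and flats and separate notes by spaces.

The slash means an applied dominant: we want the dominant of iv. In C# minor, iv is F# minor, and its dominant is built on C#.
Building a dominant seventh chord on C# gives C#-E#-G#-B.
The figured bass 65 indicates first inversion, placing the third (E#) in the bass: E#-G#-B-C#.

E# G# B C#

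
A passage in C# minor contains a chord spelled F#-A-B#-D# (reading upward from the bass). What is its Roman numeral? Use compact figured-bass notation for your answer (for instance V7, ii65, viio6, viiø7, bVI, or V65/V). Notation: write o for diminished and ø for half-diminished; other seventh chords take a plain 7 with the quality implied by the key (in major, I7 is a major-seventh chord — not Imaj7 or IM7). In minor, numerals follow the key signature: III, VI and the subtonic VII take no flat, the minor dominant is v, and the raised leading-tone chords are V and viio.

Stacked in thirds the chord is B#-D#-F#-A: a fully diminished seventh chord on B#.
In C# minor, B# is the leading tone; the diatonic fully diminished seventh chord there is viio7.
With F# in the bass the chord is in second inversion, so the figured bass is 43.

viio43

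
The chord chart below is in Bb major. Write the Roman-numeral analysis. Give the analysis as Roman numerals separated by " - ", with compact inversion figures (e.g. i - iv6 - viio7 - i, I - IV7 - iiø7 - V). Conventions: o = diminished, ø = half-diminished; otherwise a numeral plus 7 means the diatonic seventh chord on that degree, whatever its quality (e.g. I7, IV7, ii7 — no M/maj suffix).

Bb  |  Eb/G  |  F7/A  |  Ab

Bb has root Bb, degree 1 in Bb major, so I.
Eb/G has root Eb, degree 4 in Bb major, so IV6.
F7/A: root F is the dominant; dominant seventh chord there is V65.
Ab: Ab with this quality isn't in the key; it's bVII, borrowed from the parallel minor.

I - IV6 - V65 - bVII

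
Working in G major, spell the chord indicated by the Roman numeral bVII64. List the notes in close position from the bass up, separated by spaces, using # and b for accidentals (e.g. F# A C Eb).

C F A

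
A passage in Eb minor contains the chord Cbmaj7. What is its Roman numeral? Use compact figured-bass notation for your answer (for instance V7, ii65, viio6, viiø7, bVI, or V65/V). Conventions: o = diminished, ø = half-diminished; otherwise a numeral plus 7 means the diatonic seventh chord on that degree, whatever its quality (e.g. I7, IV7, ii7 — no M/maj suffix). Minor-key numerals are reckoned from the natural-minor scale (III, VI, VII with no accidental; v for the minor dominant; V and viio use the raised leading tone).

VI7

The pitches Cb-Eb-Gb-Bb form a major seventh chord rooted on Cb.
Cb is scale degree 6 in Eb minor, and a major seventh chord on that degree is written VI7.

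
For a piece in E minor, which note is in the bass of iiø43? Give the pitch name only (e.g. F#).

C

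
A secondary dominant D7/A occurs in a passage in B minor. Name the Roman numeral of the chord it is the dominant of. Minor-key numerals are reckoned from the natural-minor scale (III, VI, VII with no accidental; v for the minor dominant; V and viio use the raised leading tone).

VI

The chord is a dominant seventh chord on D.
A dominant resolves down a perfect fifth: D → G. In B minor, G is scale degree 6, i.e. VI.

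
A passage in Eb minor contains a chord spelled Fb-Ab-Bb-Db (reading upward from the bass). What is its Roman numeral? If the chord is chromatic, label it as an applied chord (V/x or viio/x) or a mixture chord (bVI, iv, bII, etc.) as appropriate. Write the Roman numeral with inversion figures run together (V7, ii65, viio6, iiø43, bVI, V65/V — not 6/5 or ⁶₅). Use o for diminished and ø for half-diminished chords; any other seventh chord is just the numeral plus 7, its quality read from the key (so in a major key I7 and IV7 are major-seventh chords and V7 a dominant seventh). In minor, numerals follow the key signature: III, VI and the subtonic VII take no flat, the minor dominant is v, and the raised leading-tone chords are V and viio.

The pitches Bb-Db-Fb-Ab form a half-diminished seventh chord rooted on Bb.
Bb sits a half step below Cb (VI in Eb minor); a diminished chord there is the applied leading-tone chord of VI.
With Fb in the bass the chord is in second inversion, so the figured bass is 43.

viiø43/VI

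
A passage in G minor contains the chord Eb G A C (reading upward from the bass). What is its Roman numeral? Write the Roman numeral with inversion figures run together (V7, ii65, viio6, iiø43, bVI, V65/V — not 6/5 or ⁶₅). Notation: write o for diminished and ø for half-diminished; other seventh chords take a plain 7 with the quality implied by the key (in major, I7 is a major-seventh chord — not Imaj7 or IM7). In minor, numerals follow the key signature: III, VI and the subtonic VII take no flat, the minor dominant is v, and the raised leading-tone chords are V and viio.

iiø43

The pitches A-C-Eb-G form a half-diminished seventh chord rooted on A.
In G minor, A is the supertonic; the diatonic half-diminished seventh chord there is iiø7.
With Eb in the bass the chord is in second inversion, so the figured bass is 43.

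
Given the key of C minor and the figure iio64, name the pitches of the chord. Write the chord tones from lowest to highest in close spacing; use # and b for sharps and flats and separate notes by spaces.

The numeral's case and figure indicate a diminished triad. In C minor its root, the supertonic, is D.
Stacking thirds from D gives D-F-Ab.
The figured bass 64 indicates second inversion, placing the fifth (Ab) in the bass: Ab-D-F.

Ab D F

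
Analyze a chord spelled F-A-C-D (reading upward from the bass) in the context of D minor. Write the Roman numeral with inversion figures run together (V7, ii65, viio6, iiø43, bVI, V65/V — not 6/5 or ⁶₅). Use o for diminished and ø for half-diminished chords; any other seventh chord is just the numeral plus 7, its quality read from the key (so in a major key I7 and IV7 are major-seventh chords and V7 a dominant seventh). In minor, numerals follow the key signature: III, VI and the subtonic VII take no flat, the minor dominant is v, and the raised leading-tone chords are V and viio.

i65

The pitches D-F-A-C form a minor seventh chord rooted on D.
D is scale degree 1 in D minor, and a minor seventh chord on that degree is written i7.
With F in the bass the chord is in first inversion, so the figured bass is 65.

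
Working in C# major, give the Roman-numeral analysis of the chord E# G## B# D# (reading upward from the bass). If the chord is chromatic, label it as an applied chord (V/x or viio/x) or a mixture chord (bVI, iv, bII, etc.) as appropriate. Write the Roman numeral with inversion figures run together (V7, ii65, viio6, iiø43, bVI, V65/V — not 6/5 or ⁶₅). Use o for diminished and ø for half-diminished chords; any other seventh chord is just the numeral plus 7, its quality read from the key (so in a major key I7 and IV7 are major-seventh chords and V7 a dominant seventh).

The pitches E#-G##-B#-D# form a dominant seventh chord rooted on E#.
E# is not a diatonic chord root with this quality in C# major, but it lies a perfect fifth above A# (vi), so the chord functions as an applied dominant of vi.

V7/vi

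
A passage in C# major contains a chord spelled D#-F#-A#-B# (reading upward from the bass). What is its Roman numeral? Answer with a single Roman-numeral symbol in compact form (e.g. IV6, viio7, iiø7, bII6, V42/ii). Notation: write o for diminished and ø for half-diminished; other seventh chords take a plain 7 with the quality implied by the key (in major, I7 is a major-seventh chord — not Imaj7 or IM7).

The pitches B#-D#-F#-A# form a half-diminished seventh chord rooted on B#.
In C# major, B# is the leading tone; the diatonic half-diminished seventh chord there is viiø7.
With D# in the bass the chord is in first inversion, so the figured bass is 65.

viiø65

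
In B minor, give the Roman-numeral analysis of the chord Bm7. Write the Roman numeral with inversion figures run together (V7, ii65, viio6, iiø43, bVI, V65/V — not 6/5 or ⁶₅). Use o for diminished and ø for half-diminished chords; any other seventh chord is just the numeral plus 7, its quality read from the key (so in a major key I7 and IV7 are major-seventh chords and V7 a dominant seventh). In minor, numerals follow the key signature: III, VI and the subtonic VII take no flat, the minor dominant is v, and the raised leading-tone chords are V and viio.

The pitches B-D-F#-A form a minor seventh chord rooted on B.
In B minor, B is the tonic; the diatonic minor seventh chord there is i7.

i7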